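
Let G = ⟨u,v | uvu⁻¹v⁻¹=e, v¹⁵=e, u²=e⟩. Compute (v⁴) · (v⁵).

Compute (v⁴) · (v⁵) by multiplying left to right and reducing via the relations at each step:
  (v⁴) · v⁵ = v⁹

Answer: v⁹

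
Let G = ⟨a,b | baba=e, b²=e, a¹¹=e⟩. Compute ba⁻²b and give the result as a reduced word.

Multiply left to right, reducing at each step:
  b · a⁻² = a²b
  (a²b) · b = a²

Answer: a²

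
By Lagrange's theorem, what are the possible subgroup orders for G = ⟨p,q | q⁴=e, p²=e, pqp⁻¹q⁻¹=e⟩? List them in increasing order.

|G| = 8 = 2³. By Lagrange's theorem the order of any subgroup divides 8; the divisors of 8 are 1, 2, 4, 8.

Answer: 1, 2, 4, 8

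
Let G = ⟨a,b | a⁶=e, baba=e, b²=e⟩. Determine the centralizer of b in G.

⟨b⟩ ⊆ C_G(b) since powers of b commute with b; so |C_G(b)| ≥ |⟨b⟩| = 2.
By orbit–stabilizer, |C_G(b)| = |G| / |conj. class of b| = 12 / 3 = 4.
The 4 elements commuting with b are {e, a³, b, a³b}.

Answer: {e, a³, b, a³b}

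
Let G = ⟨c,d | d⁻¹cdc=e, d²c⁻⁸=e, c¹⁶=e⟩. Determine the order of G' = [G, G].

G' = [G, G] is generated by all commutators. The generator-pair commutators are: [c, d] = c².
The subgroup they normally generate is {e, c², c⁴, c⁶, c⁸, c¹⁰, c¹², c¹⁴}, of order 8.
Check: |G/G'| = 32/8 = 4 is the order of the abelianisation.

Answer: 8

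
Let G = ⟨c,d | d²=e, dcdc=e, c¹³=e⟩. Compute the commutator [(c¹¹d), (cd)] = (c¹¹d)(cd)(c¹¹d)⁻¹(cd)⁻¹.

[(c¹¹d), (cd)] = (c¹¹d)·(cd)·(c¹¹d)⁻¹·(cd)⁻¹.
  (c¹¹d) · (cd) = c¹⁰
  (c¹⁰) · (c¹¹d) = c⁸d
  (c⁸d) · (cd) = c⁷

Answer: c⁷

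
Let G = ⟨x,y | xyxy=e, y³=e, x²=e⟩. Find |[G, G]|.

G' = [G, G] is generated by all commutators. The generator-pair commutators are: [x, y] = y.
The subgroup they normally generate is {e, y, y²}, of order 3.
Check: |G/G'| = 6/3 = 2 is the order of the abelianisation.

Answer: 3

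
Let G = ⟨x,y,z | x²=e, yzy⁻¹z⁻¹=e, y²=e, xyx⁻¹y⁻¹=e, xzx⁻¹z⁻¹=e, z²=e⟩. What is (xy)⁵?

Compute successive powers of (xy), reducing at each step:
  (xy)²: (xy) · x = y;   y · y = e
  (xy)³: e · x = x;   x · y = xy
  (xy)⁴: (xy) · x = y;   y · y = e
  (xy)⁵: e · x = x;   x · y = xy

Answer: xy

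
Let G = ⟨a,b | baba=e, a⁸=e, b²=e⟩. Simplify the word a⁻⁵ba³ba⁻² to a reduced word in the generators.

Multiply left to right, reducing at each step:
  (a³) · b = a³b
  (a³b) · a³ = b
  b · b = e
  e · a⁻² = a⁶

Answer: a⁶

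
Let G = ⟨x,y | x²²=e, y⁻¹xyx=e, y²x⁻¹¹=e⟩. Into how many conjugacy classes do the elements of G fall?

The conjugacy classes (representative and size) are:
  [e] (size 1), [x²¹] (size 2), [x²] (size 2), [x³] (size 2), [x¹⁸] (size 2), [x¹⁷] (size 2), [x⁶] (size 2), [x⁷] (size 2), [x⁸] (size 2), [x¹³] (size 2), [x¹²] (size 2), [x¹¹] (size 1), [x¹⁰y] (size 11), [x⁷y] (size 11).
Class equation: 1 + 2 + 2 + 2 + 2 + 2 + 2 + 2 + 2 + 2 + 2 + 1 + 11 + 11 = 44 = |G|. So G has 14 conjugacy classes.

Answer: 14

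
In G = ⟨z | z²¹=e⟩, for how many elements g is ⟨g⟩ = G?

G is cyclic of order 21. An element generates G iff its order is 21, and a cyclic group of order 21 has exactly φ(21) = 12 such elements.

Answer: 12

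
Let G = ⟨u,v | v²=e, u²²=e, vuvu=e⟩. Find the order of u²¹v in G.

Compute successive powers until reaching e:
  (u²¹v)¹ = u²¹v, (u²¹v)² = e.
The smallest positive k with (u²¹v)ᵏ = e is 2.

Answer: 2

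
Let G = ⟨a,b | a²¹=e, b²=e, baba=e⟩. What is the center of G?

An element z ∈ Z(G) iff z commutes with every generator.
For example e is central: e·a = a = a·e; e·b = b = b·e.
Whereas a ∉ Z(G) since a·b = ab ≠ a²⁰b = b·a.
Checking each of the 42 elements this way gives Z(G) = {e}, of order 1.

Answer: {e}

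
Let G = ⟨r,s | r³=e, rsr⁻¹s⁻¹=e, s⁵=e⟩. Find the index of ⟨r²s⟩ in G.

First find ord(r²s) by computing successive powers:
  (r²s)¹ = r²s, (r²s)² = rs², (r²s)³ = s³, (r²s)⁴ = r²s⁴, (r²s)⁵ = r, (r²s)⁶ = s, (r²s)⁷ = r²s², (r²s)⁸ = rs³, (r²s)⁹ = s⁴, (r²s)¹⁰ = r², (r²s)¹¹ = rs, (r²s)¹² = s², (r²s)¹³ = r²s³, (r²s)¹⁴ = rs⁴, (r²s)¹⁵ = e.
So |⟨r²s⟩| = ord(r²s) = 15. With |G| = 15, by Lagrange [G : ⟨r²s⟩] = 15/15 = 1.

Answer: 1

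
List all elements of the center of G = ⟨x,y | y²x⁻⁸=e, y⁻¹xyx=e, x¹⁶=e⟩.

An element z ∈ Z(G) iff z commutes with every generator.
For example x⁸ is central: (x⁸)·x = x⁹ = x·(x⁸); (x⁸)·y = y⁻¹ = y·(x⁸).
Whereas x ∉ Z(G) since x·y = xy ≠ x⁷y⁻¹ = y·x.
Checking each of the 32 elements this way gives Z(G) = {e, x⁸}, of order 2.

Answer: {e, x⁸}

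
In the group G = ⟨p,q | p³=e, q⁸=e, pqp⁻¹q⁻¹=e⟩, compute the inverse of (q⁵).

The order of (q⁵) is 8 (smallest k with (q⁵)ᵏ = e), so (q⁵)⁻¹ = (q⁵)⁷ = q³.
Check: (q⁵) · (q³) → (q⁵) · q³ = e, giving e as required.

Answer: q³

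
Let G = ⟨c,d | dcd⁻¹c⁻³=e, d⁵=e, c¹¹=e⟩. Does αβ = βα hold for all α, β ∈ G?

c·d = cd but d·c = c³d, so c·d ≠ d·c and G is not abelian.

Answer: No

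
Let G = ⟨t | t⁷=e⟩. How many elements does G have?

G is generated by a single element, so G is cyclic. The relator gives t⁷ = e and no smaller power is forced to be e, so the 7 powers {e, t, t², t³, t⁴, t⁵, t⁶} are distinct. Hence |G| = 7.

Answer: 7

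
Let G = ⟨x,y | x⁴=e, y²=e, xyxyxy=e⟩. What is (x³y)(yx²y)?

Compute (x³y) · (yx²y) by multiplying left to right and reducing via the relations at each step:
  (x³y) · y = x³
  (x³) · x² = x
  x · y = xy

Answer: xy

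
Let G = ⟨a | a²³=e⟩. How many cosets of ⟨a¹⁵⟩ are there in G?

First find ord(a¹⁵) by computing successive powers:
  (a¹⁵)¹ = a¹⁵, (a¹⁵)² = a⁷, (a¹⁵)³ = a²², (a¹⁵)⁴ = a¹⁴, (a¹⁵)⁵ = a⁶, (a¹⁵)⁶ = a²¹, (a¹⁵)⁷ = a¹³, (a¹⁵)⁸ = a⁵, (a¹⁵)⁹ = a²⁰, (a¹⁵)¹⁰ = a¹², (a¹⁵)¹¹ = a⁴, (a¹⁵)¹² = a¹⁹, (a¹⁵)¹³ = a¹¹, (a¹⁵)¹⁴ = a³, (a¹⁵)¹⁵ = a¹⁸, (a¹⁵)¹⁶ = a¹⁰, (a¹⁵)¹⁷ = a², (a¹⁵)¹⁸ = a¹⁷, (a¹⁵)¹⁹ = a⁹, (a¹⁵)²⁰ = a, (a¹⁵)²¹ = a¹⁶, (a¹⁵)²² = a⁸, (a¹⁵)²³ = e.
So |⟨a¹⁵⟩| = ord(a¹⁵) = 23. With |G| = 23, by Lagrange [G : ⟨a¹⁵⟩] = 23/23 = 1.

Answer: 1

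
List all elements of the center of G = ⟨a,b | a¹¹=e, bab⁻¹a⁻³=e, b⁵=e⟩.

An element z ∈ Z(G) iff z commutes with every generator.
For example e is central: e·a = a = a·e; e·b = b = b·e.
Whereas a ∉ Z(G) since a·b = ab ≠ a³b = b·a.
Checking each of the 55 elements this way gives Z(G) = {e}, of order 1.

Answer: {e}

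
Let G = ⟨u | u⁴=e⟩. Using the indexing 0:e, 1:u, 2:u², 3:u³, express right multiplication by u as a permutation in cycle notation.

(0 1 2 3)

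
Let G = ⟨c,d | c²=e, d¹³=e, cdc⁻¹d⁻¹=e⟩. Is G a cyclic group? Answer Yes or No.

|G| = 26. The element cd has order 26 (its powers give 26 distinct elements), so ⟨cd⟩ = G and G is cyclic.

Answer: Yes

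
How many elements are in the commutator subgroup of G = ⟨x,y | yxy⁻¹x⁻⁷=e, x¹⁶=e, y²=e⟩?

G' = [G, G] is generated by all commutators. The generator-pair commutators are: [x, y] = x¹⁰.
The subgroup they normally generate is {e, x², x⁴, x⁶, x⁸, x¹⁰, x¹², x¹⁴}, of order 8.
Check: |G/G'| = 32/8 = 4 is the order of the abelianisation.

Answer: 8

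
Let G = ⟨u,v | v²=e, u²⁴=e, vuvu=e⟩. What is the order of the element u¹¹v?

Compute successive powers until reaching e:
  (u¹¹v)¹ = u¹¹v, (u¹¹v)² = e.
The smallest positive k with (u¹¹v)ᵏ = e is 2.

Answer: 2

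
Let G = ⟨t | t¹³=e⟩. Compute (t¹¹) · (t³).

Compute (t¹¹) · (t³) by multiplying left to right and reducing via the relations at each step:
  (t¹¹) · t³ = t

Answer: t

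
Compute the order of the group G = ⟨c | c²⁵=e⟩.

G is generated by a single element, so G is cyclic. The relator gives c²⁵ = e and no smaller power is forced to be e, so the 25 powers {c, e, c², c³, c⁴, c⁵, c⁶, c⁷, c⁸, c⁹, c²², c²³, c²¹, c²⁰, c²⁴, c¹², c¹³, c¹¹, c¹⁰, c¹⁴, c¹⁵, c¹⁶, c¹⁷, c¹⁸, c¹⁹} are distinct. Hence |G| = 25.

Answer: 25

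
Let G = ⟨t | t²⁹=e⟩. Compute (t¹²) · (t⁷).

Compute (t¹²) · (t⁷) by multiplying left to right and reducing via the relations at each step:
  (t¹²) · t⁷ = t¹⁹

Answer: t¹⁹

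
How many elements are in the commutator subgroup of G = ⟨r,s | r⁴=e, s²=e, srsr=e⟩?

G' = [G, G] is generated by all commutators. The generator-pair commutators are: [r, s] = r².
The subgroup they normally generate is {e, r²}, of order 2.
Check: |G/G'| = 8/2 = 4 is the order of the abelianisation.

Answer: 2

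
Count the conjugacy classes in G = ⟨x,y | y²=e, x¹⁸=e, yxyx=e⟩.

The conjugacy classes (representative and size) are:
  [e] (size 1), [x] (size 2), [x²] (size 2), [x³] (size 2), [x¹⁴] (size 2), [x⁵] (size 2), [x¹²] (size 2), [x⁷] (size 2), [x¹⁰] (size 2), [x⁹] (size 1), [x¹⁰y] (size 9), [xy] (size 9).
Class equation: 1 + 2 + 2 + 2 + 2 + 2 + 2 + 2 + 2 + 1 + 9 + 9 = 36 = |G|. So G has 12 conjugacy classes.

Answer: 12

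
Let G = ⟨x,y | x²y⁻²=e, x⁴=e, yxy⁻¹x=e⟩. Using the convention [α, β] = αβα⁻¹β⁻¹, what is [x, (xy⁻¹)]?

[x, (xy⁻¹)] = x·(xy⁻¹)·x⁻¹·(xy⁻¹)⁻¹.
  x · (xy⁻¹) = y
  y · (x³) = xy
  (xy) · (xy) = x²

Answer: x²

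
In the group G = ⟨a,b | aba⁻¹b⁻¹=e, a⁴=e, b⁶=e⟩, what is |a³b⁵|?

Compute successive powers until reaching e:
  (a³b⁵)¹ = a³b⁵, (a³b⁵)² = a²b⁴, (a³b⁵)³ = ab³, (a³b⁵)⁴ = b², (a³b⁵)⁵ = a³b, (a³b⁵)⁶ = a², (a³b⁵)⁷ = ab⁵, (a³b⁵)⁸ = b⁴, (a³b⁵)⁹ = a³b³, (a³b⁵)¹⁰ = a²b², (a³b⁵)¹¹ = ab, (a³b⁵)¹² = e.
The smallest positive k with (a³b⁵)ᵏ = e is 12.

Answer: 12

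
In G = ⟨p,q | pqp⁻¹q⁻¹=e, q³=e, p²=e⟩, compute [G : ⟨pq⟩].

First find ord(pq) by computing successive powers:
  (pq)¹ = pq, (pq)² = q², (pq)³ = p, (pq)⁴ = q, (pq)⁵ = pq², (pq)⁶ = e.
So |⟨pq⟩| = ord(pq) = 6. With |G| = 6, by Lagrange [G : ⟨pq⟩] = 6/6 = 1.

Answer: 1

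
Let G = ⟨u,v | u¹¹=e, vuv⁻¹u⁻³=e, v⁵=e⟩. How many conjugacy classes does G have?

The conjugacy classes (representative and size) are:
  [e] (size 1), [u³] (size 5), [u⁶] (size 5), [u⁷v] (size 11), [u⁹v²] (size 11), [u⁷v³] (size 11), [u⁷v⁴] (size 11).
Class equation: 1 + 5 + 5 + 11 + 11 + 11 + 11 = 55 = |G|. So G has 7 conjugacy classes.

Answer: 7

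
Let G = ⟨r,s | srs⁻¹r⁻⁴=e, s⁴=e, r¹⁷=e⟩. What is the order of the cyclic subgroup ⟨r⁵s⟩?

|⟨r⁵s⟩| equals the order of r⁵s. Compute successive powers until reaching e:
  (r⁵s)¹ = r⁵s, (r⁵s)² = r⁸s², (r⁵s)³ = r³s³, (r⁵s)⁴ = e.
The smallest positive k with (r⁵s)ᵏ = e is 4, so |⟨r⁵s⟩| = 4.

Answer: 4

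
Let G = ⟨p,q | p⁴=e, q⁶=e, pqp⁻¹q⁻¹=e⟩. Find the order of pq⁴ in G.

Compute successive powers until reaching e:
  (pq⁴)¹ = pq⁴, (pq⁴)² = p²q², (pq⁴)³ = p³, (pq⁴)⁴ = q⁴, (pq⁴)⁵ = pq², (pq⁴)⁶ = p², (pq⁴)⁷ = p³q⁴, (pq⁴)⁸ = q², (pq⁴)⁹ = p, (pq⁴)¹⁰ = p²q⁴, (pq⁴)¹¹ = p³q², (pq⁴)¹² = e.
The smallest positive k with (pq⁴)ᵏ = e is 12.

Answer: 12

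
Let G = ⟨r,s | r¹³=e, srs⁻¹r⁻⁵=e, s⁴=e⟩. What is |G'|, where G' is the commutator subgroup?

G' = [G, G] is generated by all commutators. The generator-pair commutators are: [r, s] = r⁹.
The subgroup they normally generate is {e, r, r², r³, r⁴, r⁵, r⁶, r⁷, r⁸, r⁹, r¹⁰, r¹¹, r¹²}, of order 13.
Check: |G/G'| = 52/13 = 4 is the order of the abelianisation.

Answer: 13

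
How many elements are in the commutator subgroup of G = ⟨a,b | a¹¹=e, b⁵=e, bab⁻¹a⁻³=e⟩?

G' = [G, G] is generated by all commutators. The generator-pair commutators are: [a, b] = a⁹.
The subgroup they normally generate is {e, a, a², a³, a⁴, a⁵, a⁶, a⁷, a⁸, a⁹, a¹⁰}, of order 11.
Check: |G/G'| = 55/11 = 5 is the order of the abelianisation.

Answer: 11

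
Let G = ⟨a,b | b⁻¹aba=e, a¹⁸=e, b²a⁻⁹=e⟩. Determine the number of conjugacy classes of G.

The conjugacy classes (representative and size) are:
  [e] (size 1), [a¹⁷] (size 2), [a¹⁶] (size 2), [a³] (size 2), [a¹⁴] (size 2), [a¹³] (size 2), [a¹²] (size 2), [a¹¹] (size 2), [a¹⁰] (size 2), [a⁹] (size 1), [a⁸b] (size 9), [ab] (size 9).
Class equation: 1 + 2 + 2 + 2 + 2 + 2 + 2 + 2 + 2 + 1 + 9 + 9 = 36 = |G|. So G has 12 conjugacy classes.

Answer: 12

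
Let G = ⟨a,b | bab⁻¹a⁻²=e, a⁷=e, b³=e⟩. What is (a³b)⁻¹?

The order of (a³b) is 3 (smallest k with (a³b)ᵏ = e), so (a³b)⁻¹ = (a³b)² = a²b².
Check: (a³b) · (a²b²) → (a³b) · a² = b;   b · b² = e, giving e as required.

Answer: a²b²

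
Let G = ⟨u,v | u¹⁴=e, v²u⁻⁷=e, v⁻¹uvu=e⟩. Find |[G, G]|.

G' = [G, G] is generated by all commutators. The generator-pair commutators are: [u, v] = u².
The subgroup they normally generate is {e, u², u⁴, u⁶, u⁸, u¹⁰, u¹²}, of order 7.
Check: |G/G'| = 28/7 = 4 is the order of the abelianisation.

Answer: 7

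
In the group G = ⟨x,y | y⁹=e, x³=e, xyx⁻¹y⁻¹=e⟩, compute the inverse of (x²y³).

The order of (x²y³) is 3 (smallest k with (x²y³)ᵏ = e), so (x²y³)⁻¹ = (x²y³)² = xy⁶.
Check: (x²y³) · (xy⁶) → (x²y³) · x = y³;   (y³) · y⁶ = e, giving e as required.

Answer: xy⁶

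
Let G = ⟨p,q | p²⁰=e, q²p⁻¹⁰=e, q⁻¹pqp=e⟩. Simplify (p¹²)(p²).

Compute (p¹²) · (p²) by multiplying left to right and reducing via the relations at each step:
  (p¹²) · p² = p¹⁴

Answer: p¹⁴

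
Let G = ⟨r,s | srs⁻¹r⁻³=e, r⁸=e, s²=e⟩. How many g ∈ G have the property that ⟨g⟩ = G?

⟨g⟩ = G would require ord(g) = |G| = 16, but the maximum element order in G is 8 < 16. So G is not cyclic and no single element generates it: the count is 0.

Answer: 0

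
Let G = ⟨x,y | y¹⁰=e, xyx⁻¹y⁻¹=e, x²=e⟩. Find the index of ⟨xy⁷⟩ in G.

First find ord(xy⁷) by computing successive powers:
  (xy⁷)¹ = xy⁷, (xy⁷)² = y⁴, (xy⁷)³ = xy, (xy⁷)⁴ = y⁸, (xy⁷)⁵ = xy⁵, (xy⁷)⁶ = y², (xy⁷)⁷ = xy⁹, (xy⁷)⁸ = y⁶, (xy⁷)⁹ = xy³, (xy⁷)¹⁰ = e.
So |⟨xy⁷⟩| = ord(xy⁷) = 10. With |G| = 20, by Lagrange [G : ⟨xy⁷⟩] = 20/10 = 2.

Answer: 2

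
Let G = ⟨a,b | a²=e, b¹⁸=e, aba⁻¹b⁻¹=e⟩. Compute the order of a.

Compute successive powers until reaching e:
  a¹ = a, a² = e.
The smallest positive k with aᵏ = e is 2.

Answer: 2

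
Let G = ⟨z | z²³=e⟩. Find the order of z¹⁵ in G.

Compute successive powers until reaching e:
  (z¹⁵)¹ = z¹⁵, (z¹⁵)² = z⁷, (z¹⁵)³ = z²², (z¹⁵)⁴ = z¹⁴, (z¹⁵)⁵ = z⁶, (z¹⁵)⁶ = z²¹, (z¹⁵)⁷ = z¹³, (z¹⁵)⁸ = z⁵, (z¹⁵)⁹ = z²⁰, (z¹⁵)¹⁰ = z¹², (z¹⁵)¹¹ = z⁴, (z¹⁵)¹² = z¹⁹, (z¹⁵)¹³ = z¹¹, (z¹⁵)¹⁴ = z³, (z¹⁵)¹⁵ = z¹⁸, (z¹⁵)¹⁶ = z¹⁰, (z¹⁵)¹⁷ = z², (z¹⁵)¹⁸ = z¹⁷, (z¹⁵)¹⁹ = z⁹, (z¹⁵)²⁰ = z, (z¹⁵)²¹ = z¹⁶, (z¹⁵)²² = z⁸, (z¹⁵)²³ = e.
The smallest positive k with (z¹⁵)ᵏ = e is 23.

Answer: 23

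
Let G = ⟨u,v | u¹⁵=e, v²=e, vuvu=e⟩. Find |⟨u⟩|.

|⟨u⟩| equals the order of u. Compute successive powers until reaching e:
  u¹ = u, u² = u², u³ = u³, u⁴ = u⁴, u⁵ = u⁵, u⁶ = u⁶, u⁷ = u⁷, u⁸ = u⁸, u⁹ = u⁹, u¹⁰ = u¹⁰, u¹¹ = u¹¹, u¹² = u¹², u¹³ = u¹³, u¹⁴ = u¹⁴, u¹⁵ = e.
The smallest positive k with uᵏ = e is 15, so |⟨u⟩| = 15.

Answer: 15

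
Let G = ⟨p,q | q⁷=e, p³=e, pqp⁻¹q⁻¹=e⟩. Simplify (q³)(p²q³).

Compute (q³) · (p²q³) by multiplying left to right and reducing via the relations at each step:
  (q³) · p² = p²q³
  (p²q³) · q³ = p²q⁶

Answer: p²q⁶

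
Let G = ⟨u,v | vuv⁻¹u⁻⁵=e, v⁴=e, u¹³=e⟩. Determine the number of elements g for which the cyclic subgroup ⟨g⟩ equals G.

⟨g⟩ = G would require ord(g) = |G| = 52, but the maximum element order in G is 13 < 52. So G is not cyclic and no single element generates it: the count is 0.

Answer: 0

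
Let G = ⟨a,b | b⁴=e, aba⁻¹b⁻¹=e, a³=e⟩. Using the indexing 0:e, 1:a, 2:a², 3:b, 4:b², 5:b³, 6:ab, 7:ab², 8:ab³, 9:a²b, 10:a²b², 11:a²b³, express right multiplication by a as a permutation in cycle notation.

(0 1 2)(3 6 9)(4 7 10)(5 8 11)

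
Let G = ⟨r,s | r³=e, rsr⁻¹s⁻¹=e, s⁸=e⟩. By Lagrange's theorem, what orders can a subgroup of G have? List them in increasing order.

|G| = 24 = 2³ · 3. By Lagrange's theorem the order of any subgroup divides 24; the divisors of 24 are 1, 2, 3, 4, 6, 8, 12, 24.

Answer: 1, 2, 3, 4, 6, 8, 12, 24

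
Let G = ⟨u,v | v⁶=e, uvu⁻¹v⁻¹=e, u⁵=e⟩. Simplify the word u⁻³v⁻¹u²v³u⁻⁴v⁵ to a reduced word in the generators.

Multiply left to right, reducing at each step:
  (u²) · v⁻¹ = u²v⁵
  (u²v⁵) · u² = u⁴v⁵
  (u⁴v⁵) · v³ = u⁴v²
  (u⁴v²) · u⁻⁴ = v²
  (v²) · v⁵ = v

Answer: v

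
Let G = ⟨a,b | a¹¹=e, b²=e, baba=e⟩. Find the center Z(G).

An element z ∈ Z(G) iff z commutes with every generator.
For example e is central: e·a = a = a·e; e·b = b = b·e.
Whereas a ∉ Z(G) since a·b = ab ≠ a¹⁰b = b·a.
Checking each of the 22 elements this way gives Z(G) = {e}, of order 1.

Answer: {e}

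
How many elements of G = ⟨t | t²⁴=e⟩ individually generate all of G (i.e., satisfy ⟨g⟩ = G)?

G is cyclic of order 24. An element generates G iff its order is 24, and a cyclic group of order 24 has exactly φ(24) = 8 such elements.

Answer: 8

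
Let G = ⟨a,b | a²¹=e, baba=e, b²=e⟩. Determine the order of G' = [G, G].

G' = [G, G] is generated by all commutators. The generator-pair commutators are: [a, b] = a².
The subgroup they normally generate is {e, a, a², a³, a⁴, a⁵, a⁶, a⁷, a⁸, a⁹, a¹⁰, a¹¹, a¹², a¹³, a¹⁴, a¹⁵, a¹⁶, a¹⁷, a¹⁸, a¹⁹, a²⁰}, of order 21.
Check: |G/G'| = 42/21 = 2 is the order of the abelianisation.

Answer: 21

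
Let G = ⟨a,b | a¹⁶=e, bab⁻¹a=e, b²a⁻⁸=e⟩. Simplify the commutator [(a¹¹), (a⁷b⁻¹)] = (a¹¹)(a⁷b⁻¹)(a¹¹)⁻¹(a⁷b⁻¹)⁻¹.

[(a¹¹), (a⁷b⁻¹)] = (a¹¹)·(a⁷b⁻¹)·(a¹¹)⁻¹·(a⁷b⁻¹)⁻¹.
  (a¹¹) · (a⁷b⁻¹) = a²b⁻¹
  (a²b⁻¹) · (a⁵) = a⁵b
  (a⁵b) · (a⁷b) = a⁶

Answer: a⁶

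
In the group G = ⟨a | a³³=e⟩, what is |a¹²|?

Compute successive powers until reaching e:
  (a¹²)¹ = a¹², (a¹²)² = a²⁴, (a¹²)³ = a³, (a¹²)⁴ = a¹⁵, (a¹²)⁵ = a²⁷, (a¹²)⁶ = a⁶, (a¹²)⁷ = a¹⁸, (a¹²)⁸ = a³⁰, (a¹²)⁹ = a⁹, (a¹²)¹⁰ = a²¹, (a¹²)¹¹ = e.
The smallest positive k with (a¹²)ᵏ = e is 11.

Answer: 11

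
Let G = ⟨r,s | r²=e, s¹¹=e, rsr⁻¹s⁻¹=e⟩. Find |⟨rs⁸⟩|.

|⟨rs⁸⟩| equals the order of rs⁸. Compute successive powers until reaching e:
  (rs⁸)¹ = rs⁸, (rs⁸)² = s⁵, (rs⁸)³ = rs², (rs⁸)⁴ = s¹⁰, (rs⁸)⁵ = rs⁷, (rs⁸)⁶ = s⁴, (rs⁸)⁷ = rs, (rs⁸)⁸ = s⁹, (rs⁸)⁹ = rs⁶, (rs⁸)¹⁰ = s³, (rs⁸)¹¹ = r, (rs⁸)¹² = s⁸, (rs⁸)¹³ = rs⁵, (rs⁸)¹⁴ = s², (rs⁸)¹⁵ = rs¹⁰, (rs⁸)¹⁶ = s⁷, (rs⁸)¹⁷ = rs⁴, (rs⁸)¹⁸ = s, (rs⁸)¹⁹ = rs⁹, (rs⁸)²⁰ = s⁶, (rs⁸)²¹ = rs³, (rs⁸)²² = e.
The smallest positive k with (rs⁸)ᵏ = e is 22, so |⟨rs⁸⟩| = 22.

Answer: 22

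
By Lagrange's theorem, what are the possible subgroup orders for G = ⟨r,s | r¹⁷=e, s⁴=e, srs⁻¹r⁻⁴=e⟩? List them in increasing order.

|G| = 68 = 2² · 17. By Lagrange's theorem the order of any subgroup divides 68; the divisors of 68 are 1, 2, 4, 17, 34, 68.

Answer: 1, 2, 4, 17, 34, 68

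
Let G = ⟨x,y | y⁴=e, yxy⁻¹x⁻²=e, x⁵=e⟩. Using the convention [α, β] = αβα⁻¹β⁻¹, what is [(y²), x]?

[(y²), x] = (y²)·x·(y²)⁻¹·x⁻¹.
  (y²) · x = x⁴y²
  (x⁴y²) · (y²) = x⁴
  (x⁴) · (x⁴) = x³

Answer: x³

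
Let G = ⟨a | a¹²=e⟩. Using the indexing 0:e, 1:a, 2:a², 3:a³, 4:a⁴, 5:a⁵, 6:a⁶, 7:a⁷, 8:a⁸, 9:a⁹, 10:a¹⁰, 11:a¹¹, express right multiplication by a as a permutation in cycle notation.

(0 1 2 3 4 5 6 7 8 9 10 11)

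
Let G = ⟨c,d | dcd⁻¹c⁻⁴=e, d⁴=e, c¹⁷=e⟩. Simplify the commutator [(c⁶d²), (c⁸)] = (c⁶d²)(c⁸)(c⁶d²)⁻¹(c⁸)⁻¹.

[(c⁶d²), (c⁸)] = (c⁶d²)·(c⁸)·(c⁶d²)⁻¹·(c⁸)⁻¹.
  (c⁶d²) · (c⁸) = c¹⁵d²
  (c¹⁵d²) · (c⁶d²) = c⁹
  (c⁹) · (c⁹) = c

Answer: c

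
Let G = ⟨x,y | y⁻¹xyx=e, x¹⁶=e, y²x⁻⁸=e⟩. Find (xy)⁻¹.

The order of (xy) is 4 (smallest k with (xy)ᵏ = e), so (xy)⁻¹ = (xy)³ = xy⁻¹.
Check: (xy) · (xy⁻¹) → (xy) · x = y;   y · y⁻¹ = e, giving e as required.

Answer: xy⁻¹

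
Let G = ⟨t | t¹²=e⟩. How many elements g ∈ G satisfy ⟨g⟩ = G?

G is cyclic of order 12. An element generates G iff its order is 12, and a cyclic group of order 12 has exactly φ(12) = 4 such elements.

Answer: 4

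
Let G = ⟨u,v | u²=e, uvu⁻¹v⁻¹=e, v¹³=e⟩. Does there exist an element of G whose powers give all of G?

|G| = 26. The element uv has order 26 (its powers give 26 distinct elements), so ⟨uv⟩ = G and G is cyclic.

Answer: Yes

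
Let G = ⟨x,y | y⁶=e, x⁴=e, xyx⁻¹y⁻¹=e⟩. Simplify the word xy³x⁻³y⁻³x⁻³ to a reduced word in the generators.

Multiply left to right, reducing at each step:
  x · y³ = xy³
  (xy³) · x⁻³ = x²y³
  (x²y³) · y⁻³ = x²
  (x²) · x⁻³ = x³

Answer: x³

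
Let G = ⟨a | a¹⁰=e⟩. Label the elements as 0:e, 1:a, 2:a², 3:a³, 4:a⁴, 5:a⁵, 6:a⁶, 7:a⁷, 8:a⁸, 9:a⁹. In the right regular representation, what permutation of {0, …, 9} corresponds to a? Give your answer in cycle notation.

(0 1 2 3 4 5 6 7 8 9)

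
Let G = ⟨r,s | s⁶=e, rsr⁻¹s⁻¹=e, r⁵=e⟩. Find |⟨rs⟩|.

|⟨rs⟩| equals the order of rs. Compute successive powers until reaching e:
  (rs)¹ = rs, (rs)² = r²s², (rs)³ = r³s³, (rs)⁴ = r⁴s⁴, (rs)⁵ = s⁵, (rs)⁶ = r, (rs)⁷ = r²s, (rs)⁸ = r³s², (rs)⁹ = r⁴s³, (rs)¹⁰ = s⁴, (rs)¹¹ = rs⁵, (rs)¹² = r², (rs)¹³ = r³s, (rs)¹⁴ = r⁴s², (rs)¹⁵ = s³, (rs)¹⁶ = rs⁴, (rs)¹⁷ = r²s⁵, (rs)¹⁸ = r³, (rs)¹⁹ = r⁴s, (rs)²⁰ = s², (rs)²¹ = rs³, (rs)²² = r²s⁴, (rs)²³ = r³s⁵, (rs)²⁴ = r⁴, (rs)²⁵ = s, (rs)²⁶ = rs², (rs)²⁷ = r²s³, (rs)²⁸ = r³s⁴, (rs)²⁹ = r⁴s⁵, (rs)³⁰ = e.
The smallest positive k with (rs)ᵏ = e is 30, so |⟨rs⟩| = 30.

Answer: 30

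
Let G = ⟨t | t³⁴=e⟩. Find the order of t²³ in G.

Compute successive powers until reaching e:
  (t²³)¹ = t²³, (t²³)² = t¹², (t²³)³ = t, (t²³)⁴ = t²⁴, (t²³)⁵ = t¹³, (t²³)⁶ = t², (t²³)⁷ = t²⁵, (t²³)⁸ = t¹⁴, (t²³)⁹ = t³, (t²³)¹⁰ = t²⁶, (t²³)¹¹ = t¹⁵, (t²³)¹² = t⁴, (t²³)¹³ = t²⁷, (t²³)¹⁴ = t¹⁶, (t²³)¹⁵ = t⁵, (t²³)¹⁶ = t²⁸, (t²³)¹⁷ = t¹⁷, (t²³)¹⁸ = t⁶, (t²³)¹⁹ = t²⁹, (t²³)²⁰ = t¹⁸, (t²³)²¹ = t⁷, (t²³)²² = t³⁰, (t²³)²³ = t¹⁹, (t²³)²⁴ = t⁸, (t²³)²⁵ = t³¹, (t²³)²⁶ = t²⁰, (t²³)²⁷ = t⁹, (t²³)²⁸ = t³², (t²³)²⁹ = t²¹, (t²³)³⁰ = t¹⁰, (t²³)³¹ = t³³, (t²³)³² = t²², (t²³)³³ = t¹¹, (t²³)³⁴ = e.
The smallest positive k with (t²³)ᵏ = e is 34.

Answer: 34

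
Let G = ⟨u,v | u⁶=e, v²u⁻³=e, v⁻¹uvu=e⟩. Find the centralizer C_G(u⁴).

⟨u⁴⟩ ⊆ C_G(u⁴) since powers of u⁴ commute with u⁴; so |C_G(u⁴)| ≥ |⟨u⁴⟩| = 3.
By orbit–stabilizer, |C_G(u⁴)| = |G| / |conj. class of u⁴| = 12 / 2 = 6.
The 6 elements commuting with u⁴ are {e, u, u², u³, u⁴, u⁵}.

Answer: {e, u, u², u³, u⁴, u⁵}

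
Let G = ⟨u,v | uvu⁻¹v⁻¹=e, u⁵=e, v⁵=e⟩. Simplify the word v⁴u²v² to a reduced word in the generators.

Multiply left to right, reducing at each step:
  (v⁴) · u² = u²v⁴
  (u²v⁴) · v² = u²v

Answer: u²v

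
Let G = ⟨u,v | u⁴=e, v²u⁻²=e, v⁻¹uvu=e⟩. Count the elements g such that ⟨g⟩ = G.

⟨g⟩ = G would require ord(g) = |G| = 8, but the maximum element order in G is 4 < 8. So G is not cyclic and no single element generates it: the count is 0.

Answer: 0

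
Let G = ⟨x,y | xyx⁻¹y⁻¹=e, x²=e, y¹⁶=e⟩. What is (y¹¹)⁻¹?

The order of (y¹¹) is 16 (smallest k with (y¹¹)ᵏ = e), so (y¹¹)⁻¹ = (y¹¹)¹⁵ = y⁵.
Check: (y¹¹) · (y⁵) → (y¹¹) · y⁵ = e, giving e as required.

Answer: y⁵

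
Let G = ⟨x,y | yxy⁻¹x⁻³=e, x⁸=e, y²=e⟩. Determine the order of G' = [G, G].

G' = [G, G] is generated by all commutators. The generator-pair commutators are: [x, y] = x⁶.
The subgroup they normally generate is {e, x², x⁴, x⁶}, of order 4.
Check: |G/G'| = 16/4 = 4 is the order of the abelianisation.

Answer: 4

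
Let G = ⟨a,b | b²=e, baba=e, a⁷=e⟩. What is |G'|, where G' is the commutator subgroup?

G' = [G, G] is generated by all commutators. The generator-pair commutators are: [a, b] = a².
The subgroup they normally generate is {e, a, a², a³, a⁴, a⁵, a⁶}, of order 7.
Check: |G/G'| = 14/7 = 2 is the order of the abelianisation.

Answer: 7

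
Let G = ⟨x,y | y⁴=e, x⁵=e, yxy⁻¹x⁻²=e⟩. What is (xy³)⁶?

Compute successive powers of (xy³), reducing at each step:
  (xy³)²: (xy³) · x = x⁴y³;   (x⁴y³) · y³ = x⁴y²
  (xy³)³: (x⁴y²) · x = x³y²;   (x³y²) · y³ = x³y
  (xy³)⁴: (x³y) · x = y;   y · y³ = e
  (xy³)⁵: e · x = x;   x · y³ = xy³
  (xy³)⁶: (xy³) · x = x⁴y³;   (x⁴y³) · y³ = x⁴y²

Answer: x⁴y²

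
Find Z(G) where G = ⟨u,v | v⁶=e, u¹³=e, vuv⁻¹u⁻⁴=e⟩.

An element z ∈ Z(G) iff z commutes with every generator.
For example e is central: e·u = u = u·e; e·v = v = v·e.
Whereas u ∉ Z(G) since u·v = uv ≠ u⁴v = v·u.
Checking each of the 78 elements this way gives Z(G) = {e}, of order 1.

Answer: {e}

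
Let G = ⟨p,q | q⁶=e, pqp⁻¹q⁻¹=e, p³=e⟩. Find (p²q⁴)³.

Compute successive powers of (p²q⁴), reducing at each step:
  (p²q⁴)²: (p²q⁴) · p² = pq⁴;   (pq⁴) · q⁴ = pq²
  (p²q⁴)³: (pq²) · p² = q²;   (q²) · q⁴ = e

Answer: e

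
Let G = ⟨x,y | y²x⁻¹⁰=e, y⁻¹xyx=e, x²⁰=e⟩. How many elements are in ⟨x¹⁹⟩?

|⟨x¹⁹⟩| equals the order of x¹⁹. Compute successive powers until reaching e:
  (x¹⁹)¹ = x¹⁹, (x¹⁹)² = x¹⁸, (x¹⁹)³ = x¹⁷, (x¹⁹)⁴ = x¹⁶, (x¹⁹)⁵ = x¹⁵, (x¹⁹)⁶ = x¹⁴, (x¹⁹)⁷ = x¹³, (x¹⁹)⁸ = x¹², (x¹⁹)⁹ = x¹¹, (x¹⁹)¹⁰ = x¹⁰, (x¹⁹)¹¹ = x⁹, (x¹⁹)¹² = x⁸, (x¹⁹)¹³ = x⁷, (x¹⁹)¹⁴ = x⁶, (x¹⁹)¹⁵ = x⁵, (x¹⁹)¹⁶ = x⁴, (x¹⁹)¹⁷ = x³, (x¹⁹)¹⁸ = x², (x¹⁹)¹⁹ = x, (x¹⁹)²⁰ = e.
The smallest positive k with (x¹⁹)ᵏ = e is 20, so |⟨x¹⁹⟩| = 20.

Answer: 20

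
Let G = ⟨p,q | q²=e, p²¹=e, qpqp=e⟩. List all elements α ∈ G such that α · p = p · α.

⟨p⟩ ⊆ C_G(p) since powers of p commute with p; so |C_G(p)| ≥ |⟨p⟩| = 21.
By orbit–stabilizer, |C_G(p)| = |G| / |conj. class of p| = 42 / 2 = 21.
The 21 elements commuting with p are {e, p, p², p³, p⁴, p⁵, p⁶, p⁷, p⁸, p⁹, p¹⁰, p¹¹, p¹², p¹³, p¹⁴, p¹⁵, p¹⁶, p¹⁷, p¹⁸, p¹⁹, p²⁰}.

Answer: {e, p, p², p³, p⁴, p⁵, p⁶, p⁷, p⁸, p⁹, p¹⁰, p¹¹, p¹², p¹³, p¹⁴, p¹⁵, p¹⁶, p¹⁷, p¹⁸, p¹⁹, p²⁰}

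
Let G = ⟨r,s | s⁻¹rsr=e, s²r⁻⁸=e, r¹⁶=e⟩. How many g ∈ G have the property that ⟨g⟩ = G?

⟨g⟩ = G would require ord(g) = |G| = 32, but the maximum element order in G is 16 < 32. So G is not cyclic and no single element generates it: the count is 0.

Answer: 0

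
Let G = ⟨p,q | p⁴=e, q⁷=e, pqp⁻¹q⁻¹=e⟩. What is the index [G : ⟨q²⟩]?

First find ord(q²) by computing successive powers:
  (q²)¹ = q², (q²)² = q⁴, (q²)³ = q⁶, (q²)⁴ = q, (q²)⁵ = q³, (q²)⁶ = q⁵, (q²)⁷ = e.
So |⟨q²⟩| = ord(q²) = 7. With |G| = 28, by Lagrange [G : ⟨q²⟩] = 28/7 = 4.

Answer: 4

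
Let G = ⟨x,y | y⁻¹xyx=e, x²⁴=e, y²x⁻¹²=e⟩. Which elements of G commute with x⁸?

⟨x⁸⟩ ⊆ C_G(x⁸) since powers of x⁸ commute with x⁸; so |C_G(x⁸)| ≥ |⟨x⁸⟩| = 3.
By orbit–stabilizer, |C_G(x⁸)| = |G| / |conj. class of x⁸| = 48 / 2 = 24.
The 24 elements commuting with x⁸ are {e, x, x², x³, x⁴, x⁵, x⁶, x⁷, x⁸, x⁹, x¹⁰, x¹¹, x¹², x¹³, x¹⁴, x¹⁵, x¹⁶, x¹⁷, x¹⁸, x¹⁹, x²⁰, x²¹, x²², x²³}.

Answer: {e, x, x², x³, x⁴, x⁵, x⁶, x⁷, x⁸, x⁹, x¹⁰, x¹¹, x¹², x¹³, x¹⁴, x¹⁵, x¹⁶, x¹⁷, x¹⁸, x¹⁹, x²⁰, x²¹, x²², x²³}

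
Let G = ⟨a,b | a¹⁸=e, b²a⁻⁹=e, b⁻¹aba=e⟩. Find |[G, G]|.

G' = [G, G] is generated by all commutators. The generator-pair commutators are: [a, b] = a².
The subgroup they normally generate is {e, a², a⁴, a⁶, a⁸, a¹⁰, a¹², a¹⁴, a¹⁶}, of order 9.
Check: |G/G'| = 36/9 = 4 is the order of the abelianisation.

Answer: 9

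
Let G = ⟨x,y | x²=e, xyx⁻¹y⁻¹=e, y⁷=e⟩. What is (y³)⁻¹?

The order of (y³) is 7 (smallest k with (y³)ᵏ = e), so (y³)⁻¹ = (y³)⁶ = y⁴.
Check: (y³) · (y⁴) → (y³) · y⁴ = e, giving e as required.

Answer: y⁴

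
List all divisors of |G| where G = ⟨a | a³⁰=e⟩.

|G| = 30 = 2 · 3 · 5. By Lagrange's theorem the order of any subgroup divides 30; the divisors of 30 are 1, 2, 3, 5, 6, 10, 15, 30.

Answer: 1, 2, 3, 5, 6, 10, 15, 30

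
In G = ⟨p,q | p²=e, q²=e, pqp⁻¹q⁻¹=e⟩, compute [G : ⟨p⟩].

First find ord(p) by computing successive powers:
  p¹ = p, p² = e.
So |⟨p⟩| = ord(p) = 2. With |G| = 4, by Lagrange [G : ⟨p⟩] = 4/2 = 2.

Answer: 2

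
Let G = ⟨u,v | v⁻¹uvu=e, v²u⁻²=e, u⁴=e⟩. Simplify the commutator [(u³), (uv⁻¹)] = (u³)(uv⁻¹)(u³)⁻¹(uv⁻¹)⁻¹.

[(u³), (uv⁻¹)] = (u³)·(uv⁻¹)·(u³)⁻¹·(uv⁻¹)⁻¹.
  (u³) · (uv⁻¹) = v⁻¹
  (v⁻¹) · u = uv
  (uv) · (uv) = u²

Answer: u²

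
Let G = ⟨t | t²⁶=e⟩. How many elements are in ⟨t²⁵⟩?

|⟨t²⁵⟩| equals the order of t²⁵. Compute successive powers until reaching e:
  (t²⁵)¹ = t²⁵, (t²⁵)² = t²⁴, (t²⁵)³ = t²³, (t²⁵)⁴ = t²², (t²⁵)⁵ = t²¹, (t²⁵)⁶ = t²⁰, (t²⁵)⁷ = t¹⁹, (t²⁵)⁸ = t¹⁸, (t²⁵)⁹ = t¹⁷, (t²⁵)¹⁰ = t¹⁶, (t²⁵)¹¹ = t¹⁵, (t²⁵)¹² = t¹⁴, (t²⁵)¹³ = t¹³, (t²⁵)¹⁴ = t¹², (t²⁵)¹⁵ = t¹¹, (t²⁵)¹⁶ = t¹⁰, (t²⁵)¹⁷ = t⁹, (t²⁵)¹⁸ = t⁸, (t²⁵)¹⁹ = t⁷, (t²⁵)²⁰ = t⁶, (t²⁵)²¹ = t⁵, (t²⁵)²² = t⁴, (t²⁵)²³ = t³, (t²⁵)²⁴ = t², (t²⁵)²⁵ = t, (t²⁵)²⁶ = e.
The smallest positive k with (t²⁵)ᵏ = e is 26, so |⟨t²⁵⟩| = 26.

Answer: 26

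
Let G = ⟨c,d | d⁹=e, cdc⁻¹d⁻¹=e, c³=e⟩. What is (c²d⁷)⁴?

Compute successive powers of (c²d⁷), reducing at each step:
  (c²d⁷)²: (c²d⁷) · c² = cd⁷;   (cd⁷) · d⁷ = cd⁵
  (c²d⁷)³: (cd⁵) · c² = d⁵;   (d⁵) · d⁷ = d³
  (c²d⁷)⁴: (d³) · c² = c²d³;   (c²d³) · d⁷ = c²d

Answer: c²d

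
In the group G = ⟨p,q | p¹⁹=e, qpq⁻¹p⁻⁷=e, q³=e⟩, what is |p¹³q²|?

Compute successive powers until reaching e:
  (p¹³q²)¹ = p¹³q², (p¹³q²)² = p⁴q, (p¹³q²)³ = e.
The smallest positive k with (p¹³q²)ᵏ = e is 3.

Answer: 3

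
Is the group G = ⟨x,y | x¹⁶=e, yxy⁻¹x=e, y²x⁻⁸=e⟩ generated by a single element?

Every cyclic group is abelian. But x·y = xy while y·x = x⁷y⁻¹, so x·y ≠ y·x and G is not abelian. Hence G is not cyclic.

Answer: No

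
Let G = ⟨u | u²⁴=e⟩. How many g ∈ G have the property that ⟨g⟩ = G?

G is cyclic of order 24. An element generates G iff its order is 24, and a cyclic group of order 24 has exactly φ(24) = 8 such elements.

Answer: 8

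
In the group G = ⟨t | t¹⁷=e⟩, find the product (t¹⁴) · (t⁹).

Compute (t¹⁴) · (t⁹) by multiplying left to right and reducing via the relations at each step:
  (t¹⁴) · t⁹ = t⁶

Answer: t⁶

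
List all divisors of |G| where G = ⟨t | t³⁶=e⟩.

|G| = 36 = 2² · 3². By Lagrange's theorem the order of any subgroup divides 36; the divisors of 36 are 1, 2, 3, 4, 6, 9, 12, 18, 36.

Answer: 1, 2, 3, 4, 6, 9, 12, 18, 36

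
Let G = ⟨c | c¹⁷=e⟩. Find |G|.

G is generated by a single element, so G is cyclic. The relator gives c¹⁷ = e and no smaller power is forced to be e, so the 17 powers {c, e, c², c³, c⁴, c⁵, c⁶, c⁷, c⁸, c⁹, c¹², c¹³, c¹¹, c¹⁰, c¹⁴, c¹⁵, c¹⁶} are distinct. Hence |G| = 17.

Answer: 17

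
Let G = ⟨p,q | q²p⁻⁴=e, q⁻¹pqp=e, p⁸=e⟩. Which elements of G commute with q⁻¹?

⟨q⁻¹⟩ ⊆ C_G(q⁻¹) since powers of q⁻¹ commute with q⁻¹; so |C_G(q⁻¹)| ≥ |⟨q⁻¹⟩| = 4.
By orbit–stabilizer, |C_G(q⁻¹)| = |G| / |conj. class of q⁻¹| = 16 / 4 = 4.
The 4 elements commuting with q⁻¹ are {e, p⁴, q, q⁻¹}.

Answer: {e, p⁴, q, q⁻¹}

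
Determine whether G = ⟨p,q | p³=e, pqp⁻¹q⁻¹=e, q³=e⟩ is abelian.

Each pair of generators commutes: p·q = pq = q·p. Since the generators pairwise commute, every element of G commutes with every other, so G is abelian.

Answer: Yes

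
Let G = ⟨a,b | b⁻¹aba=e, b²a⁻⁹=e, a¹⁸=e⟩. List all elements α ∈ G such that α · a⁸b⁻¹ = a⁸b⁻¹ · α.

⟨a⁸b⁻¹⟩ ⊆ C_G(a⁸b⁻¹) since powers of a⁸b⁻¹ commute with a⁸b⁻¹; so |C_G(a⁸b⁻¹)| ≥ |⟨a⁸b⁻¹⟩| = 4.
By orbit–stabilizer, |C_G(a⁸b⁻¹)| = |G| / |conj. class of a⁸b⁻¹| = 36 / 9 = 4.
The 4 elements commuting with a⁸b⁻¹ are {e, a⁹, a⁸b, a⁸b⁻¹}.

Answer: {e, a⁹, a⁸b, a⁸b⁻¹}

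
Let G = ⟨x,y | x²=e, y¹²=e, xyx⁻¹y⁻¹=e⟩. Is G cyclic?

|G| = 24, but the maximum element order in G is 12 < 24. No single element generates all of G, so G is not cyclic.

Answer: No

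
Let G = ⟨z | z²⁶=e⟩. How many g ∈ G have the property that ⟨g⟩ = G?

G is cyclic of order 26. An element generates G iff its order is 26, and a cyclic group of order 26 has exactly φ(26) = 12 such elements.

Answer: 12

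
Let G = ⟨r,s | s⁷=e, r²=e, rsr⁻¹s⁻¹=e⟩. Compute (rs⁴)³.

Compute successive powers of (rs⁴), reducing at each step:
  (rs⁴)²: (rs⁴) · r = s⁴;   (s⁴) · s⁴ = s
  (rs⁴)³: s · r = rs;   (rs) · s⁴ = rs⁵

Answer: rs⁵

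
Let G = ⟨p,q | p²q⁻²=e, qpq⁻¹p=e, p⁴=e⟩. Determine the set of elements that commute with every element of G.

An element z ∈ Z(G) iff z commutes with every generator.
For example p² is central: (p²)·p = p³ = p·(p²); (p²)·q = q⁻¹ = q·(p²).
Whereas p ∉ Z(G) since p·q = pq ≠ pq⁻¹ = q·p.
Checking each of the 8 elements this way gives Z(G) = {e, p²}, of order 2.

Answer: {e, p²}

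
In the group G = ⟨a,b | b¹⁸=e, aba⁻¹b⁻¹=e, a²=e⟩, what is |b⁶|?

Compute successive powers until reaching e:
  (b⁶)¹ = b⁶, (b⁶)² = b¹², (b⁶)³ = e.
The smallest positive k with (b⁶)ᵏ = e is 3.

Answer: 3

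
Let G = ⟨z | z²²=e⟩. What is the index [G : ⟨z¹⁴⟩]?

First find ord(z¹⁴) by computing successive powers:
  (z¹⁴)¹ = z¹⁴, (z¹⁴)² = z⁶, (z¹⁴)³ = z²⁰, (z¹⁴)⁴ = z¹², (z¹⁴)⁵ = z⁴, (z¹⁴)⁶ = z¹⁸, (z¹⁴)⁷ = z¹⁰, (z¹⁴)⁸ = z², (z¹⁴)⁹ = z¹⁶, (z¹⁴)¹⁰ = z⁸, (z¹⁴)¹¹ = e.
So |⟨z¹⁴⟩| = ord(z¹⁴) = 11. With |G| = 22, by Lagrange [G : ⟨z¹⁴⟩] = 22/11 = 2.

Answer: 2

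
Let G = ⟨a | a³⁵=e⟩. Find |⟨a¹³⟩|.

|⟨a¹³⟩| equals the order of a¹³. Compute successive powers until reaching e:
  (a¹³)¹ = a¹³, (a¹³)² = a²⁶, (a¹³)³ = a⁴, (a¹³)⁴ = a¹⁷, (a¹³)⁵ = a³⁰, (a¹³)⁶ = a⁸, (a¹³)⁷ = a²¹, (a¹³)⁸ = a³⁴, (a¹³)⁹ = a¹², (a¹³)¹⁰ = a²⁵, (a¹³)¹¹ = a³, (a¹³)¹² = a¹⁶, (a¹³)¹³ = a²⁹, (a¹³)¹⁴ = a⁷, (a¹³)¹⁵ = a²⁰, (a¹³)¹⁶ = a³³, (a¹³)¹⁷ = a¹¹, (a¹³)¹⁸ = a²⁴, (a¹³)¹⁹ = a², (a¹³)²⁰ = a¹⁵, (a¹³)²¹ = a²⁸, (a¹³)²² = a⁶, (a¹³)²³ = a¹⁹, (a¹³)²⁴ = a³², (a¹³)²⁵ = a¹⁰, (a¹³)²⁶ = a²³, (a¹³)²⁷ = a, (a¹³)²⁸ = a¹⁴, (a¹³)²⁹ = a²⁷, (a¹³)³⁰ = a⁵, (a¹³)³¹ = a¹⁸, (a¹³)³² = a³¹, (a¹³)³³ = a⁹, (a¹³)³⁴ = a²², (a¹³)³⁵ = e.
The smallest positive k with (a¹³)ᵏ = e is 35, so |⟨a¹³⟩| = 35.

Answer: 35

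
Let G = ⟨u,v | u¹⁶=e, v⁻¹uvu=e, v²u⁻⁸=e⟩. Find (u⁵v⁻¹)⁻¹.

The order of (u⁵v⁻¹) is 4 (smallest k with (u⁵v⁻¹)ᵏ = e), so (u⁵v⁻¹)⁻¹ = (u⁵v⁻¹)³ = u⁵v.
Check: (u⁵v⁻¹) · (u⁵v) → (u⁵v⁻¹) · u⁵ = v⁻¹;   (v⁻¹) · v = e, giving e as required.

Answer: u⁵v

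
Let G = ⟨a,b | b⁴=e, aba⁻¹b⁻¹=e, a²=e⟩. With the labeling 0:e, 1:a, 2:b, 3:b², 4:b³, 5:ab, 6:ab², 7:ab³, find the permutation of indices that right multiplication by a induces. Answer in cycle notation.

(0 1)(2 5)(3 6)(4 7)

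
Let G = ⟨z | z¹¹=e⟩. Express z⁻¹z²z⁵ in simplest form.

Multiply left to right, reducing at each step:
  (z¹⁰) · z² = z
  z · z⁵ = z⁶

Answer: z⁶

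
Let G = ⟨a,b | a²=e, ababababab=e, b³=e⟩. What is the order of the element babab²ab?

Compute successive powers until reaching e:
  (babab²ab)¹ = babab²ab, (babab²ab)² = b²abab²ab², (babab²ab)³ = e.
The smallest positive k with (babab²ab)ᵏ = e is 3.

Answer: 3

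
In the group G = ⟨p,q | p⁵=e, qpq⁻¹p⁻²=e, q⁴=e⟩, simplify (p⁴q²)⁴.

Compute successive powers of (p⁴q²), reducing at each step:
  (p⁴q²)²: (p⁴q²) · p⁴ = q²;   (q²) · q² = e
  (p⁴q²)³: e · p⁴ = p⁴;   (p⁴) · q² = p⁴q²
  (p⁴q²)⁴: (p⁴q²) · p⁴ = q²;   (q²) · q² = e

Answer: e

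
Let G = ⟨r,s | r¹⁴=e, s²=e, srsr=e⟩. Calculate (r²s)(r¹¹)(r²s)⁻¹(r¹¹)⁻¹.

[(r²s), (r¹¹)] = (r²s)·(r¹¹)·(r²s)⁻¹·(r¹¹)⁻¹.
  (r²s) · (r¹¹) = r⁵s
  (r⁵s) · (r²s) = r³
  (r³) · (r³) = r⁶

Answer: r⁶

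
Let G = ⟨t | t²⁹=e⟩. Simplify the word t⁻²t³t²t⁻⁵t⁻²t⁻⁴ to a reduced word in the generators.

Multiply left to right, reducing at each step:
  (t²⁷) · t³ = t
  t · t² = t³
  (t³) · t⁻⁵ = t²⁷
  (t²⁷) · t⁻² = t²⁵
  (t²⁵) · t⁻⁴ = t²¹

Answer: t²¹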